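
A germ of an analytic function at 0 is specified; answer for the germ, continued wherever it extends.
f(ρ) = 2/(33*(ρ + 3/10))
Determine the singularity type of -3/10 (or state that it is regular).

The point is a pole of order 1.

The denominator factor ρ + 3/10 vanishes at -3/10 and appears to the power 1; the numerator there equals 2/33, nonzero, and no other factor vanishes.
Hence a pole whose order is the multiplicity, 1.


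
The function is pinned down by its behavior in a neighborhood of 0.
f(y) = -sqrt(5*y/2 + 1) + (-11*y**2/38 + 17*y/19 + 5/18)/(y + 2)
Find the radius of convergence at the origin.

Denominator factor (y + 2): pole of order 1 at -2, modulus 2.
Branch term (-1)*sqrt(1 - y/(-2/5)): its argument vanishes at y = -2/5, a square-root branch point, modulus 2/5.
The radius of convergence is the smallest modulus among the singular points: 2/5.

The radius of convergence is 2/5.


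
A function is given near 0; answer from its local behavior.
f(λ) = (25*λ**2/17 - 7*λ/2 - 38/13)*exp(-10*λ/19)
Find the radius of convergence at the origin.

The factor exp(-10*λ/19) is entire and contributes no finite singular point.
The polynomial part has no poles.
No finite singular points: the Taylor series at 0 converges everywhere.

The radius of convergence is infinite.


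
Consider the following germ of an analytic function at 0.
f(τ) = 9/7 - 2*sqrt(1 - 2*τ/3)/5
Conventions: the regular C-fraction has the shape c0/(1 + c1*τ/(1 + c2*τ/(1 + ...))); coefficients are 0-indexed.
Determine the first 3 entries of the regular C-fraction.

The regular C-fraction coefficients are [31/35, -14/93, -1/62].

Taylor coefficients (expand at 0): a_0 = 31/35, a_1 = 2/15, a_2 = 1/45.
c0 = a_0 = 31/35. Peel one level at a time: if S = 1 + c*τ/S' with S'(0) = 1, then c is the τ-coefficient of S and S' = c*τ/(S - 1).
S_1 = c0/f = 1 + (-14/93)*τ + (-7/2883)*τ^2 + ...; c1 = -14/93.
S_2 = c1*τ/(S_1 - 1) = 1 + (-1/62)*τ + ...; c2 = -1/62.


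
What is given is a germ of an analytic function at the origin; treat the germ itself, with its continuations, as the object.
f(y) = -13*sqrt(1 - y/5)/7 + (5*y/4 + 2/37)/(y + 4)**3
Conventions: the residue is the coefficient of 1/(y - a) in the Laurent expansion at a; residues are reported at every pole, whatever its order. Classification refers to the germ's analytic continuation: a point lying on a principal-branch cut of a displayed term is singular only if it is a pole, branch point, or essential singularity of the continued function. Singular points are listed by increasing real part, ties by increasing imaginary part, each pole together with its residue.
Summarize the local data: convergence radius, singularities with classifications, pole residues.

Denominator factor (y + 4)^3: pole of order 3 at -4, modulus 4.
Branch term (-13/7)*sqrt(1 - y/(5)): its argument vanishes at y = 5, a square-root branch point, modulus 5.
The radius of convergence is the smallest modulus among the singular points: 4.
The branch term is analytic at -4 and contributes nothing to the residue; only the rational part matters.
At the order-3 pole -4 set g(y) = (y - (-4))^3*(rational part) = 5*y/4 + 2/37.
Order-3 pole: residue = g''(a)/2; g''(-4) = 0, so the residue is 0.
List the singular points by increasing real part (a conjugate pair: the negative imaginary part first).

Radius of convergence at 0: 4.
At -4: a pole of order 3; residue 0.
At 5: an algebraic (square-root) branch point.


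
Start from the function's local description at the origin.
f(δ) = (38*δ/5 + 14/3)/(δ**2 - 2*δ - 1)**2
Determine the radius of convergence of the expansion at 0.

The radius of convergence is -1 + sqrt(2).

Denominator factor (δ**2 - 2*δ - 1)^2: discriminant 8, real irrational roots 1 + sqrt(2) and 1 - sqrt(2); poles of order 2, moduli 1 + sqrt(2) and -1 + sqrt(2).
The radius of convergence is the smallest modulus among the singular points: -1 + sqrt(2).


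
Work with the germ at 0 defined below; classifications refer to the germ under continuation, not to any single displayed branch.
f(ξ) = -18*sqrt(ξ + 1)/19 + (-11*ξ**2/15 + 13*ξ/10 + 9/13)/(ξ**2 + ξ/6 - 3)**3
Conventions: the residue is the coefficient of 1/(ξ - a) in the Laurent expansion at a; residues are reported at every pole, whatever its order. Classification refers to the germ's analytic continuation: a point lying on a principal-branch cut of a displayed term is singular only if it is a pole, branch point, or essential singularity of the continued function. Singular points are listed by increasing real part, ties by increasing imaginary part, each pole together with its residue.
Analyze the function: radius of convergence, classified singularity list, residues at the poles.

Radius of convergence at 0: 1.
At -1/12 - (1/12)*sqrt(433): a pole of order 3; residue -(3984624/5276877905)*sqrt(433).
At -1: an algebraic (square-root) branch point.
At -1/12 + (1/12)*sqrt(433): a pole of order 3; residue (3984624/5276877905)*sqrt(433).


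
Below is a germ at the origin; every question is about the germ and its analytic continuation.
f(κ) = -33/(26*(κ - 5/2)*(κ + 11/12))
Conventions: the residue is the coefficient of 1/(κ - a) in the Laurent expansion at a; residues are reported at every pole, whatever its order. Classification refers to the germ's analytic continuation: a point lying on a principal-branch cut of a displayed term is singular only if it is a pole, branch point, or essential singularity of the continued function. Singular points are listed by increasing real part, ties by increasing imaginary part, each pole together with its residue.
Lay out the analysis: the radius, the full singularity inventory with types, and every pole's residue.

Radius of convergence at 0: 11/12.
At -11/12: a pole of order 1; residue 198/533.
At 5/2: a pole of order 1; residue -198/533.

Denominator factor (κ - 5/2): pole of order 1 at 5/2, modulus 5/2.
Denominator factor (κ + 11/12): pole of order 1 at -11/12, modulus 11/12.
The radius of convergence is the smallest modulus among the singular points: 11/12.
At the order-1 pole -11/12 set g(κ) = (κ - (-11/12))*f(κ) = -33/(26*(κ - 5/2)).
Simple pole: residue = g(a) at a = -11/12, which is 198/533.
At the order-1 pole 5/2 set g(κ) = (κ - (5/2))*f(κ) = -33/(26*(κ + 11/12)).
Simple pole: residue = g(a) at a = 5/2, which is -198/533.
List the singular points by increasing real part (a conjugate pair: the negative imaginary part first).


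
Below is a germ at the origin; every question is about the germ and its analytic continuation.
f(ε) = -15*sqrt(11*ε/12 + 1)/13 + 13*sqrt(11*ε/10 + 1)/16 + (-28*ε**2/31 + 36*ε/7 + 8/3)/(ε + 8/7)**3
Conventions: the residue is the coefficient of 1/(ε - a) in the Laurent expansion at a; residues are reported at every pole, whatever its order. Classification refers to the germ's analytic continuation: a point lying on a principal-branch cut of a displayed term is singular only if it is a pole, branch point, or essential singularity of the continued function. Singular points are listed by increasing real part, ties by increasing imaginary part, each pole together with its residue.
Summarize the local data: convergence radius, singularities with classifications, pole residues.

Radius of convergence at 0: 10/11.
At -8/7: a pole of order 3; residue -28/31.
At -12/11: an algebraic (square-root) branch point.
At -10/11: an algebraic (square-root) branch point.

Denominator factor (ε + 8/7)^3: pole of order 3 at -8/7, modulus 8/7.
Branch term (13/16)*sqrt(1 - ε/(-10/11)): its argument vanishes at ε = -10/11, a square-root branch point, modulus 10/11.
Branch term (-15/13)*sqrt(1 - ε/(-12/11)): its argument vanishes at ε = -12/11, a square-root branch point, modulus 12/11.
The radius of convergence is the smallest modulus among the singular points: 10/11.
The branch terms are analytic at -8/7 and contribute nothing to the residue; only the rational part matters.
At the order-3 pole -8/7 set g(ε) = (ε - (-8/7))^3*(rational part) = -28*ε**2/31 + 36*ε/7 + 8/3.
Order-3 pole: residue = g''(a)/2; g''(-8/7) = -56/31, so the residue is -28/31.
List the singular points by increasing real part (a conjugate pair: the negative imaginary part first).


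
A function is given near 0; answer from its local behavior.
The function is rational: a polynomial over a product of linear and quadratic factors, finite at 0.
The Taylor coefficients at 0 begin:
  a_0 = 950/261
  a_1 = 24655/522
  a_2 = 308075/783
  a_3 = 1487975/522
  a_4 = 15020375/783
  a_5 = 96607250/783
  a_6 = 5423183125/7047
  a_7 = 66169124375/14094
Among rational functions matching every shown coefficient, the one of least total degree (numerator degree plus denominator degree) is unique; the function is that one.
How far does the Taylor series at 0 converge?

No rational of total degree below 5 reproduces all 8 coefficients; solving the [1/4] Pade equations on them gives f(γ) = (39*γ/10 + 38/29)/(γ**2 + 3*γ - 3/5)**2, whose expansion matches every shown term.
Denominator factor (γ**2 + 3*γ - 3/5)^2: discriminant 57/5, real irrational roots -3/2 + (1/10)*sqrt(285) and -3/2 - (1/10)*sqrt(285); poles of order 2, moduli -3/2 + (1/10)*sqrt(285) and 3/2 + (1/10)*sqrt(285).
The radius of convergence is the smallest modulus among the singular points: -3/2 + (1/10)*sqrt(285).

The radius of convergence is -3/2 + (1/10)*sqrt(285).


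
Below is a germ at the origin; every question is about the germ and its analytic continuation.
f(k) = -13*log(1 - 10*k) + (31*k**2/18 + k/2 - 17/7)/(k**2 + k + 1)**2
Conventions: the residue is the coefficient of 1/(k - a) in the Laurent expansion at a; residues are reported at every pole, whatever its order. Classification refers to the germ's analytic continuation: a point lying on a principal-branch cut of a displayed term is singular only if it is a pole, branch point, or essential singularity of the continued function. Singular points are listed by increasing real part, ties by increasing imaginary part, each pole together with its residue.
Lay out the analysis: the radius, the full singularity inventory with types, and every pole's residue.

Radius of convergence at 0: 1/10.
At (-1/2) - ((1/2)*sqrt(3))*i: a pole of order 2; residue -((241/1134)*sqrt(3))*i.
At (-1/2) + ((1/2)*sqrt(3))*i: a pole of order 2; residue ((241/1134)*sqrt(3))*i.
At 1/10: a logarithmic branch point.


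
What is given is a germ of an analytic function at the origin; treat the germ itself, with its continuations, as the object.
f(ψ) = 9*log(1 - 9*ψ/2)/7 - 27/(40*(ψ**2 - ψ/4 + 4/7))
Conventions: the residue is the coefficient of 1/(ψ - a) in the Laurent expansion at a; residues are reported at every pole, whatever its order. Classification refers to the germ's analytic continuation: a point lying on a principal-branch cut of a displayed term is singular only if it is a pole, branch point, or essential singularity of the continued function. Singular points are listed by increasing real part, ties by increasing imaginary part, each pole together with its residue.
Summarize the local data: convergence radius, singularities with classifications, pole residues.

Denominator factor (ψ**2 - ψ/4 + 4/7): discriminant -249/112, complex-conjugate roots (1/8) + ((1/56)*sqrt(1743))*i and (1/8) - ((1/56)*sqrt(1743))*i; poles of order 1, moduli (2/7)*sqrt(7) and (2/7)*sqrt(7).
Branch term (9/7)*log(1 - ψ/(2/9)): its argument vanishes at ψ = 2/9, a logarithmic branch point, modulus 2/9.
The radius of convergence is the smallest modulus among the singular points: 2/9.
The branch term is analytic at (1/8) - ((1/56)*sqrt(1743))*i and contributes nothing to the residue; only the rational part matters.
The factor ψ**2 - ψ/4 + 4/7 splits as (ψ - a)(ψ - a') with a = (1/8) - ((1/56)*sqrt(1743))*i, a' = (1/8) + ((1/56)*sqrt(1743))*i. At the order-1 pole a set g(ψ) = (ψ - a)*(rational part) = [-27/40] / (ψ - a').
Simple pole: residue = g(a) at a = (1/8) - ((1/56)*sqrt(1743))*i, which is -((9/830)*sqrt(1743))*i.
The branch term is analytic at (1/8) + ((1/56)*sqrt(1743))*i and contributes nothing to the residue; only the rational part matters.
The factor ψ**2 - ψ/4 + 4/7 splits as (ψ - a)(ψ - a') with a = (1/8) + ((1/56)*sqrt(1743))*i, a' = (1/8) - ((1/56)*sqrt(1743))*i. At the order-1 pole a set g(ψ) = (ψ - a)*(rational part) = [-27/40] / (ψ - a').
Simple pole: residue = g(a) at a = (1/8) + ((1/56)*sqrt(1743))*i, which is ((9/830)*sqrt(1743))*i.
List the singular points by increasing real part (a conjugate pair: the negative imaginary part first).

Radius of convergence at 0: 2/9.
At (1/8) - ((1/56)*sqrt(1743))*i: a pole of order 1; residue -((9/830)*sqrt(1743))*i.
At (1/8) + ((1/56)*sqrt(1743))*i: a pole of order 1; residue ((9/830)*sqrt(1743))*i.
At 2/9: a logarithmic branch point.


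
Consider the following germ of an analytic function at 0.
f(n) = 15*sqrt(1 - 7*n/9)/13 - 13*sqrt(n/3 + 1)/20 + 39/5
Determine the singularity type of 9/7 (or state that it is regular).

The term (15/13)*sqrt(1 - n/(9/7)) has argument 1 - 9/7/(9/7) = 0 at 9/7: a square-root (algebraic, two-sheeted) branch point; the remaining terms are analytic or single-valued there.

The point is an algebraic (square-root) branch point.


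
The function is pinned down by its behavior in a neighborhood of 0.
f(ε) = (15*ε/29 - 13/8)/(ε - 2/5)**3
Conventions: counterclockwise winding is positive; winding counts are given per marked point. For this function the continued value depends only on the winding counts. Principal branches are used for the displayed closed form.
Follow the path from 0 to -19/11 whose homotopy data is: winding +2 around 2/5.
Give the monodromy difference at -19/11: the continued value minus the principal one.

The function is rational, hence single-valued: continuing it around any pole returns the same value, so the difference is 0.

Continued minus principal equals 0.


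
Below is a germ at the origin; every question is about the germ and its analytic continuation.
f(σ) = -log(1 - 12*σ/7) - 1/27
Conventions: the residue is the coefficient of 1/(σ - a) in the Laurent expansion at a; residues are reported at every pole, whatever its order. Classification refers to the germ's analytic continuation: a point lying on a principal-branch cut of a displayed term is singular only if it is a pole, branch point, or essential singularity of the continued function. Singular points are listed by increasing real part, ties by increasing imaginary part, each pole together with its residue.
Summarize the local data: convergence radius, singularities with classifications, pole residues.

Radius of convergence at 0: 7/12.
At 7/12: a logarithmic branch point.

Branch term (-1)*log(1 - σ/(7/12)): its argument vanishes at σ = 7/12, a logarithmic branch point, modulus 7/12.
The radius of convergence is the smallest modulus among the singular points: 7/12.


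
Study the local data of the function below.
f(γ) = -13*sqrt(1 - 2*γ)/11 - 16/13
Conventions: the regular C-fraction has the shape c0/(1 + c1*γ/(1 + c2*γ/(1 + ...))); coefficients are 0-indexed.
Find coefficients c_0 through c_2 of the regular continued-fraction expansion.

The regular C-fraction coefficients are [-345/143, 169/345, -683/690].

Taylor coefficients (expand at 0): a_0 = -345/143, a_1 = 13/11, a_2 = 13/22.
c0 = a_0 = -345/143. Peel one level at a time: if S = 1 + c*γ/S' with S'(0) = 1, then c is the γ-coefficient of S and S' = c*γ/(S - 1).
S_1 = c0/f = 1 + (169/345)*γ + (115427/238050)*γ^2 + ...; c1 = 169/345.
S_2 = c1*γ/(S_1 - 1) = 1 + (-683/690)*γ + ...; c2 = -683/690.


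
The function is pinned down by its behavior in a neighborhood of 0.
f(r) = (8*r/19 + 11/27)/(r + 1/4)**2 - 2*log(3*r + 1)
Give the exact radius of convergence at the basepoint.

The radius of convergence is 1/4.

Denominator factor (r + 1/4)^2: pole of order 2 at -1/4, modulus 1/4.
Branch term (-2)*log(1 - r/(-1/3)): its argument vanishes at r = -1/3, a logarithmic branch point, modulus 1/3.
The radius of convergence is the smallest modulus among the singular points: 1/4.


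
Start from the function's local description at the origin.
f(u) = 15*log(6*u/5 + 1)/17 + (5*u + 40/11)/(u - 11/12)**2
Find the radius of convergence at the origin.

Denominator factor (u - 11/12)^2: pole of order 2 at 11/12, modulus 11/12.
Branch term (15/17)*log(1 - u/(-5/6)): its argument vanishes at u = -5/6, a logarithmic branch point, modulus 5/6.
The radius of convergence is the smallest modulus among the singular points: 5/6.

The radius of convergence is 5/6.


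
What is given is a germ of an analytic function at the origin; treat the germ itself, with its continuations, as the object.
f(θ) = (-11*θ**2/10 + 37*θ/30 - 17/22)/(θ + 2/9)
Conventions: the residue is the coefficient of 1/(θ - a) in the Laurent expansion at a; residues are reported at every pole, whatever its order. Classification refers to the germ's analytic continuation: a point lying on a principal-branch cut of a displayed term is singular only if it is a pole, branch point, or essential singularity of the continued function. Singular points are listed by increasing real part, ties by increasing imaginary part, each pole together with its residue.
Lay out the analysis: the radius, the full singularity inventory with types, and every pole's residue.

Denominator factor (θ + 2/9): pole of order 1 at -2/9, modulus 2/9.
The radius of convergence is the smallest modulus among the singular points: 2/9.
At the order-1 pole -2/9 set g(θ) = (θ - (-2/9))*f(θ) = -11*θ**2/10 + 37*θ/30 - 17/22.
Simple pole: residue = g(a) at a = -2/9, which is -9811/8910.

Radius of convergence at 0: 2/9.
At -2/9: a pole of order 1; residue -9811/8910.


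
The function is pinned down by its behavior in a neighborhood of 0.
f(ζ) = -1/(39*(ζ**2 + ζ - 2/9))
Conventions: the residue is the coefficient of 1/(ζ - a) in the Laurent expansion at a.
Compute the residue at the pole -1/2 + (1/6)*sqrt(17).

The residue is -(1/221)*sqrt(17).

The factor ζ**2 + ζ - 2/9 splits as (ζ - a)(ζ - a') with a = -1/2 + (1/6)*sqrt(17), a' = -1/2 - (1/6)*sqrt(17). At the order-1 pole a set g(ζ) = (ζ - a)*f(ζ) = [-1/39] / (ζ - a').
Simple pole: residue = g(a) at a = -1/2 + (1/6)*sqrt(17), which is -(1/221)*sqrt(17).


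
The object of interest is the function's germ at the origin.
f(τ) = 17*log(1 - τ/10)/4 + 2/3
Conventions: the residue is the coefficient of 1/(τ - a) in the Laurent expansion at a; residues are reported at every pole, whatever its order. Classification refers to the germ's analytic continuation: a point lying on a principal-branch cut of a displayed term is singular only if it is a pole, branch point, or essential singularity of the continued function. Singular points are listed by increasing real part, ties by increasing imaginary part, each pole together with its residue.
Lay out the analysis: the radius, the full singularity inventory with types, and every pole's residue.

Radius of convergence at 0: 10.
At 10: a logarithmic branch point.

Branch term (17/4)*log(1 - τ/(10)): its argument vanishes at τ = 10, a logarithmic branch point, modulus 10.
The radius of convergence is the smallest modulus among the singular points: 10.


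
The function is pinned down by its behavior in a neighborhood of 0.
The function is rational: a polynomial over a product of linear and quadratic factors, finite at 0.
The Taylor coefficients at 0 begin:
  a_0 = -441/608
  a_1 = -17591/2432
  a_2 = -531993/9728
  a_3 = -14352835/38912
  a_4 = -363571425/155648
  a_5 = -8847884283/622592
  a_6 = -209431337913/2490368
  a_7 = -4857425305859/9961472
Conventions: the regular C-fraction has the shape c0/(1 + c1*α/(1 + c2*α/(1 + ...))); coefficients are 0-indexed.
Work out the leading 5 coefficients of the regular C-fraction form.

Taylor coefficients (read off): a_0 = -441/608, a_1 = -17591/2432, a_2 = -531993/9728, a_3 = -14352835/38912, a_4 = -363571425/155648.
c0 = a_0 = -441/608. Peel one level at a time: if S = 1 + c*α/S' with S'(0) = 1, then c is the α-coefficient of S and S' = c*α/(S - 1).
S_1 = c0/f = 1 + (-359/36)*α + (1948/81)*α^2 + ...; c1 = -359/36.
S_2 = c1*α/(S_1 - 1) = 1 + (7792/3231)*α + (3179491/515524)*α^2 + ...; c2 = 7792/3231.
S_3 = c2*α/(S_2 - 1) = 1 + (-28615419/11189312)*α + (-85017303/971444224)*α^2 + ...; c3 = -28615419/11189312.
S_4 = c3*α/(S_3 - 1) = 1 + (-484463679/14156910784)*α + ...; c4 = -484463679/14156910784.

The regular C-fraction coefficients are [-441/608, -359/36, 7792/3231, -28615419/11189312, -484463679/14156910784].


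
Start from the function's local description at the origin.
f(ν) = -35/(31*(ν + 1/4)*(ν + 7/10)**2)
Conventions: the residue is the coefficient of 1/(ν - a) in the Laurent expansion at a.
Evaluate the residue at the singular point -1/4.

The residue is -14000/2511.

At the order-1 pole -1/4 set g(ν) = (ν - (-1/4))*f(ν) = -35/(31*(ν + 7/10)**2).
Simple pole: residue = g(a) at a = -1/4, which is -14000/2511.


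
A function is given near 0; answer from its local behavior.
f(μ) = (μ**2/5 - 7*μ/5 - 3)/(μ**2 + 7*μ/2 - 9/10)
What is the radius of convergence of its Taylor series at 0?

The radius of convergence is -7/4 + (1/20)*sqrt(1585).

Denominator factor (μ**2 + 7*μ/2 - 9/10): discriminant 317/20, real irrational roots -7/4 + (1/20)*sqrt(1585) and -7/4 - (1/20)*sqrt(1585); poles of order 1, moduli -7/4 + (1/20)*sqrt(1585) and 7/4 + (1/20)*sqrt(1585).
The radius of convergence is the smallest modulus among the singular points: -7/4 + (1/20)*sqrt(1585).


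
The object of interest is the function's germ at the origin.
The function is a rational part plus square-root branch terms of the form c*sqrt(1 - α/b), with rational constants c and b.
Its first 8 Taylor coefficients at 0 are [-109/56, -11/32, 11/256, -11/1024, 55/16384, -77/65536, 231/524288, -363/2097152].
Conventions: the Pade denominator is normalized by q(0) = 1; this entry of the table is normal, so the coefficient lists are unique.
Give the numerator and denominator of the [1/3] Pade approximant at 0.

Taylor coefficients needed (read off): a_0 = -109/56, a_1 = -11/32, a_2 = 11/256, a_3 = -11/1024, a_4 = 55/16384.
Write the denominator as Q(α) = 1 + q1*α + q2*α^2 + q3*α^3. Requiring Q*f - P = O(α^5) with deg P <= 1 kills the coefficients of α^2..α^4 in Q*f:
  α^2: a_2 + q1*a_1 + q2*a_0 = 0, i.e. 11/256 + (-11/32)*q1 + (-109/56)*q2 = 0.
  α^3: a_3 + q1*a_2 + q2*a_1 + q3*a_0 = 0, i.e. -11/1024 + (11/256)*q1 + (-11/32)*q2 + (-109/56)*q3 = 0.
  α^4: a_4 + q1*a_3 + q2*a_2 + q3*a_1 = 0, i.e. 55/16384 + (-11/1024)*q1 + (11/256)*q2 + (-11/32)*q3 = 0.
Solving this linear system: q1 = 133479/648400, q2 = -37037/2593600, q3 = 32109/20748800.
The numerator is Q*f truncated at degree 1: P0 = a_0 = -109/56; P1 = a_1 + q1*a_0 = -27030911/36310400.

The Pade approximant has numerator coefficients [-109/56, -27030911/36310400]; denominator coefficients [1, 133479/648400, -37037/2593600, 32109/20748800].


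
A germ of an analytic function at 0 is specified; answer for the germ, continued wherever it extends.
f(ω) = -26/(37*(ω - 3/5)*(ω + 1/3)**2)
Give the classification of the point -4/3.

The point is a regular point.

Denominator factors: ω + 1/3 = -1 at ω = -4/3; ω - 3/5 = -29/15 at ω = -4/3 — none vanishes.
So the germ continues analytically to -4/3.


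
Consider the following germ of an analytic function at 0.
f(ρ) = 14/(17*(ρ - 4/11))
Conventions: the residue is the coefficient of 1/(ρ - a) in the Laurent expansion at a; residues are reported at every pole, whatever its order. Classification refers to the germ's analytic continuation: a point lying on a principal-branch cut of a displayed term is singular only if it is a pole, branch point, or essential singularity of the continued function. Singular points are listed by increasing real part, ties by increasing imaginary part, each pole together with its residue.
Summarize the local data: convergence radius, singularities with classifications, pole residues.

Radius of convergence at 0: 4/11.
At 4/11: a pole of order 1; residue 14/17.

Denominator factor (ρ - 4/11): pole of order 1 at 4/11, modulus 4/11.
The radius of convergence is the smallest modulus among the singular points: 4/11.
At the order-1 pole 4/11 set g(ρ) = (ρ - (4/11))*f(ρ) = 14/17.
Simple pole: residue = g(a) at a = 4/11, which is 14/17.


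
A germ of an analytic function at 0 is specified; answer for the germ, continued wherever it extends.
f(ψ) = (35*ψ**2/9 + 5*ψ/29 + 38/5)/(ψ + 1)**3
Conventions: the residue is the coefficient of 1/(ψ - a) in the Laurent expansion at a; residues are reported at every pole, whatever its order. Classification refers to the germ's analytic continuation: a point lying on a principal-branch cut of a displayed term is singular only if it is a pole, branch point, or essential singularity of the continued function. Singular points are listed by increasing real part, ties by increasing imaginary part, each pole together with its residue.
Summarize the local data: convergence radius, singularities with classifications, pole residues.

Denominator factor (ψ + 1)^3: pole of order 3 at -1, modulus 1.
The radius of convergence is the smallest modulus among the singular points: 1.
At the order-3 pole -1 set g(ψ) = (ψ - (-1))^3*f(ψ) = 35*ψ**2/9 + 5*ψ/29 + 38/5.
Order-3 pole: residue = g''(a)/2; g''(-1) = 70/9, so the residue is 35/9.

Radius of convergence at 0: 1.
At -1: a pole of order 3; residue 35/9.


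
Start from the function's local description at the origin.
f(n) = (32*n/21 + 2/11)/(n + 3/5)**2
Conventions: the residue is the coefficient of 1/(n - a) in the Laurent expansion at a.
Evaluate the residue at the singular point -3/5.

The residue is 32/21.

At the order-2 pole -3/5 set g(n) = (n - (-3/5))^2*f(n) = 32*n/21 + 2/11.
Order-2 pole: residue = g'(a); g'(-3/5) = 32/21, so the residue is 32/21.


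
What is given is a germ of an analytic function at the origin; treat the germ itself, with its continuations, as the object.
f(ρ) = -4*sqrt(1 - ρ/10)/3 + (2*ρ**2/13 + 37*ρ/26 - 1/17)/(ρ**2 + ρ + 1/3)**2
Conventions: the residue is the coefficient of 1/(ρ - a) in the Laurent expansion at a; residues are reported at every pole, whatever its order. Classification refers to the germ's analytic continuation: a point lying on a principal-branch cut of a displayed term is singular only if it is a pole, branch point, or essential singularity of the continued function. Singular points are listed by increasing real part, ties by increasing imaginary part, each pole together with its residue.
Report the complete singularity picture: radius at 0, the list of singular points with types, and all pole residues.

Radius of convergence at 0: (1/3)*sqrt(3).
At (-1/2) - ((1/6)*sqrt(3))*i: a pole of order 2; residue -((1907/442)*sqrt(3))*i.
At (-1/2) + ((1/6)*sqrt(3))*i: a pole of order 2; residue ((1907/442)*sqrt(3))*i.
At 10: an algebraic (square-root) branch point.


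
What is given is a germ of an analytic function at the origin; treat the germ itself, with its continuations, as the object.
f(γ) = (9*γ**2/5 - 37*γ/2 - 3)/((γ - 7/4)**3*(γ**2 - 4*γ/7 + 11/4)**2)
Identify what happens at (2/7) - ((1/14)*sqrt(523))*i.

The point is a pole of order 2.

The denominator factor γ**2 - 4*γ/7 + 11/4 vanishes at (2/7) - ((1/14)*sqrt(523))*i and appears to the power 2; the numerator there equals (-12683/980) + ((1223/980)*sqrt(523))*i, nonzero, and no other factor vanishes.
Hence a pole whose order is the multiplicity, 2.


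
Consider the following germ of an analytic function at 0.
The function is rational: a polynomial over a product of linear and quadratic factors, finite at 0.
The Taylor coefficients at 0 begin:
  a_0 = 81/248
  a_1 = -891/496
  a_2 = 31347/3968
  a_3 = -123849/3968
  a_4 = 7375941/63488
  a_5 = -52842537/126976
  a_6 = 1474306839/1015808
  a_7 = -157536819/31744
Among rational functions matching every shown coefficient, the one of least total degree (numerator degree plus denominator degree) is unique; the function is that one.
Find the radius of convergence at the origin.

No rational of total degree below 4 reproduces all 8 coefficients; solving the [0/4] Pade equations on them gives f(ξ) = 18/(31*(ξ - 4)**2*(ξ + 1/3)**2), whose expansion matches every shown term.
Denominator factor (ξ + 1/3)^2: pole of order 2 at -1/3, modulus 1/3.
Denominator factor (ξ - 4)^2: pole of order 2 at 4, modulus 4.
The radius of convergence is the smallest modulus among the singular points: 1/3.

The radius of convergence is 1/3.


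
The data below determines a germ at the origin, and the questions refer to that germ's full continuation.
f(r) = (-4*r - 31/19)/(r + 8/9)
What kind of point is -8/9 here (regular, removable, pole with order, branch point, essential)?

The denominator factor r + 8/9 vanishes at -8/9 and appears to the power 1; the numerator there equals 329/171, nonzero, and no other factor vanishes.
Hence a pole whose order is the multiplicity, 1.

The point is a pole of order 1.


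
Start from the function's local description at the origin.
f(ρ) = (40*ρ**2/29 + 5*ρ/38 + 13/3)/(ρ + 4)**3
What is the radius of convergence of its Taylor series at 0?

The radius of convergence is 4.

Denominator factor (ρ + 4)^3: pole of order 3 at -4, modulus 4.
The radius of convergence is the smallest modulus among the singular points: 4.


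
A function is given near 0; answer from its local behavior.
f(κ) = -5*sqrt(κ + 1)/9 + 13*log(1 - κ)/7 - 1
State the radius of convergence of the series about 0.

The radius of convergence is 1.

Branch term (-5/9)*sqrt(1 - κ/(-1)): its argument vanishes at κ = -1, a square-root branch point, modulus 1.
Branch term (13/7)*log(1 - κ/(1)): its argument vanishes at κ = 1, a logarithmic branch point, modulus 1.
The radius of convergence is the smallest modulus among the singular points: 1.


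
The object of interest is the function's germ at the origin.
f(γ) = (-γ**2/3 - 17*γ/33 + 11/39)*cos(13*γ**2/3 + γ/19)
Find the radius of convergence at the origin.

The factor cos(13*γ**2/3 + γ/19) is entire and contributes no finite singular point.
The polynomial part has no poles.
No finite singular points: the Taylor series at 0 converges everywhere.

The radius of convergence is infinite.


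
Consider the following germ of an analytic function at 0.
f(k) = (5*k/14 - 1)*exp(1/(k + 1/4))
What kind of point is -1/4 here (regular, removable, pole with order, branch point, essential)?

The point is an essential singularity.

The exponent 1/(k - (-1/4)) has a pole at -1/4, so exp(1/(k - (-1/4))) takes every nonzero value near it: an essential singularity (not a pole of any order).


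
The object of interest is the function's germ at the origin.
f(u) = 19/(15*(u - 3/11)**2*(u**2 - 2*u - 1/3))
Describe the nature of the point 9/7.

Denominator factors: u**2 - 2*u - 1/3 = -184/147 at u = 9/7; u - 3/11 = 78/77 at u = 9/7 — none vanishes.
So the germ continues analytically to 9/7.

The point is a regular point.


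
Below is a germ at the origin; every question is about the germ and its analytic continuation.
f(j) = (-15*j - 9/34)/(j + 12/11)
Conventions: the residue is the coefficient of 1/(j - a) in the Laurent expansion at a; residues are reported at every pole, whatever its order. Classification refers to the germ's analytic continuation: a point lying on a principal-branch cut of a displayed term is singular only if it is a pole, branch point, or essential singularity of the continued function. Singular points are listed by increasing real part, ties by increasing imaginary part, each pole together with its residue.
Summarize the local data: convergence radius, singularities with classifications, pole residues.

Denominator factor (j + 12/11): pole of order 1 at -12/11, modulus 12/11.
The radius of convergence is the smallest modulus among the singular points: 12/11.
At the order-1 pole -12/11 set g(j) = (j - (-12/11))*f(j) = -15*j - 9/34.
Simple pole: residue = g(a) at a = -12/11, which is 6021/374.

Radius of convergence at 0: 12/11.
At -12/11: a pole of order 1; residue 6021/374.


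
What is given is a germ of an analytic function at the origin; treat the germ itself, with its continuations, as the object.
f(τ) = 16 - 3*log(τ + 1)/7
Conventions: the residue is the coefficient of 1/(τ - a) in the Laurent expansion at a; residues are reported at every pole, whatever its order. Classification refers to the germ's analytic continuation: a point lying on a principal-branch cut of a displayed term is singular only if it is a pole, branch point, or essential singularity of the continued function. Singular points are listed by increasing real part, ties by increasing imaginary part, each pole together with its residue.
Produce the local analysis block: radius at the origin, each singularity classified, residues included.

Radius of convergence at 0: 1.
At -1: a logarithmic branch point.

Branch term (-3/7)*log(1 - τ/(-1)): its argument vanishes at τ = -1, a logarithmic branch point, modulus 1.
The radius of convergence is the smallest modulus among the singular points: 1.


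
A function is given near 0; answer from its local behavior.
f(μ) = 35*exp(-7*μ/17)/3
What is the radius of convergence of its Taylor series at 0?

The radius of convergence is infinite.

The factor exp(-7*μ/17) is entire and contributes no finite singular point.
The polynomial part has no poles.
No finite singular points: the Taylor series at 0 converges everywhere.


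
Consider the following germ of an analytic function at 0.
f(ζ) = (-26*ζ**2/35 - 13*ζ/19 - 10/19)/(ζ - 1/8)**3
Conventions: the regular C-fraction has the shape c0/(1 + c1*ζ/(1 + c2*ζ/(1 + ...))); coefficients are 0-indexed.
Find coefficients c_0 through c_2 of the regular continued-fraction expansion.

Taylor coefficients (expand at 0): a_0 = 5120/19, a_1 = 129536/19, a_2 = 74656768/665.
c0 = a_0 = 5120/19. Peel one level at a time: if S = 1 + c*ζ/S' with S'(0) = 1, then c is the ζ-coefficient of S and S' = c*ζ/(S - 1).
S_1 = c0/f = 1 + (-253/10)*ζ + (31287/140)*ζ^2 + ...; c1 = -253/10.
S_2 = c1*ζ/(S_1 - 1) = 1 + (31287/3542)*ζ + ...; c2 = 31287/3542.

The regular C-fraction coefficients are [5120/19, -253/10, 31287/3542].


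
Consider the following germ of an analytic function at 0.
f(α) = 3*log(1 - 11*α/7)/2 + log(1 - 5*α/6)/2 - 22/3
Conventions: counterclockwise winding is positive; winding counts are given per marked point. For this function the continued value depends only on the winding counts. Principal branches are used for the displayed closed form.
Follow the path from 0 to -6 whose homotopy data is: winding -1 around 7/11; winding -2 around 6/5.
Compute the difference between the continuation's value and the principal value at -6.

The rational part is single-valued and drops out of the difference; each branch term changes only by its own monodromy.
(1/2)*log(1 - α/(6/5)): each positive loop around 6/5 adds 2*pi*i to the log, so winding -2 contributes (1/2)*(-2)*2*pi*i = -(2)*pi*i.
(3/2)*log(1 - α/(7/11)): each positive loop around 7/11 adds 2*pi*i to the log, so winding -1 contributes (3/2)*(-1)*2*pi*i = -(3)*pi*i.
Summing the contributions at α = -6 gives -(5)*pi*i.

Continued minus principal equals -(5)*pi*i.


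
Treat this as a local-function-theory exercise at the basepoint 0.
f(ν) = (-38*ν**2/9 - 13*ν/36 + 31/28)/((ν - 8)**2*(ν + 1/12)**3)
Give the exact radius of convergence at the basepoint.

Denominator factor (ν + 1/12)^3: pole of order 3 at -1/12, modulus 1/12.
Denominator factor (ν - 8)^2: pole of order 2 at 8, modulus 8.
The radius of convergence is the smallest modulus among the singular points: 1/12.

The radius of convergence is 1/12.


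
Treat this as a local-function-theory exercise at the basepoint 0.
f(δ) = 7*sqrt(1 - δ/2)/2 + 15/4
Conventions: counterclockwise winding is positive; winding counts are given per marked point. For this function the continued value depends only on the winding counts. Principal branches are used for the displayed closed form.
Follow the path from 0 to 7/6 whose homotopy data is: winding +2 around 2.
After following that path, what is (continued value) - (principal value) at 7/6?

The rational part is single-valued and drops out of the difference; each branch term changes only by its own monodromy.
(7/2)*sqrt(1 - δ/(2)): winding +2 is even, the square root returns to the same sheet, contribution 0.
Summing the contributions at δ = 7/6 gives 0.

Continued minus principal equals 0.


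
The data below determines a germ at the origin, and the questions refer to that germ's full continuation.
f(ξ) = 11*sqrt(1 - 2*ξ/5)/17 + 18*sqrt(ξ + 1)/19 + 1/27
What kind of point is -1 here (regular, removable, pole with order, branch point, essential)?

The point is an algebraic (square-root) branch point.

The term (18/19)*sqrt(1 - ξ/(-1)) has argument 1 - -1/(-1) = 0 at -1: a square-root (algebraic, two-sheeted) branch point; the remaining terms are analytic or single-valued there.


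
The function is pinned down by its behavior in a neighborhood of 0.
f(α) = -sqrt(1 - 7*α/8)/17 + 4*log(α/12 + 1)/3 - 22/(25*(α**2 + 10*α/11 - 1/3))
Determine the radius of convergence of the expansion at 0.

Denominator factor (α**2 + 10*α/11 - 1/3): discriminant 784/363, real irrational roots -5/11 + (14/33)*sqrt(3) and -5/11 - (14/33)*sqrt(3); poles of order 1, moduli -5/11 + (14/33)*sqrt(3) and 5/11 + (14/33)*sqrt(3).
Branch term (-1/17)*sqrt(1 - α/(8/7)): its argument vanishes at α = 8/7, a square-root branch point, modulus 8/7.
Branch term (4/3)*log(1 - α/(-12)): its argument vanishes at α = -12, a logarithmic branch point, modulus 12.
The radius of convergence is the smallest modulus among the singular points: -5/11 + (14/33)*sqrt(3).

The radius of convergence is -5/11 + (14/33)*sqrt(3).


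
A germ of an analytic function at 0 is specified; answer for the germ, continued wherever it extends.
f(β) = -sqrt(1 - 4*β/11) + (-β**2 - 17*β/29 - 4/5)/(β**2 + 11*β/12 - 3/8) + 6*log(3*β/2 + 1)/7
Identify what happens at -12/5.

Denominator factors: β**2 + 11*β/12 - 3/8 = 637/200 at β = -12/5 — none vanishes.
Branch term sqrt(1 - β/(11/4)): argument at -12/5 is 103/55, nonzero, so -12/5 is not its branch point (a point on a principal cut is still regular for the continued germ).
Branch term log(1 - β/(-2/3)): argument at -12/5 is -13/5, nonzero, so -12/5 is not its branch point (a point on a principal cut is still regular for the continued germ).
So the germ continues analytically to -12/5.

The point is a regular point.


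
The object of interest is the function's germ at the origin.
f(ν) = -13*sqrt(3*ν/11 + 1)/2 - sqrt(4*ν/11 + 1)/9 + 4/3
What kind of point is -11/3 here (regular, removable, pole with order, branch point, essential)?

The term (-13/2)*sqrt(1 - ν/(-11/3)) has argument 1 - -11/3/(-11/3) = 0 at -11/3: a square-root (algebraic, two-sheeted) branch point; the remaining terms are analytic or single-valued there.

The point is an algebraic (square-root) branch point.


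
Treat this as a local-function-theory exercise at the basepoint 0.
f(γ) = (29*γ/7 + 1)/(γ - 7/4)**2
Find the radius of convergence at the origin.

Denominator factor (γ - 7/4)^2: pole of order 2 at 7/4, modulus 7/4.
The radius of convergence is the smallest modulus among the singular points: 7/4.

The radius of convergence is 7/4.


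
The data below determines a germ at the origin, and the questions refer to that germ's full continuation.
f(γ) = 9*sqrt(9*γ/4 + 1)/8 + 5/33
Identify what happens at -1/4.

There is no denominator, hence no pole anywhere.
Branch term sqrt(1 - γ/(-4/9)): argument at -1/4 is 7/16, nonzero, so -1/4 is not its branch point (a point on a principal cut is still regular for the continued germ).
So the germ continues analytically to -1/4.

The point is a regular point.


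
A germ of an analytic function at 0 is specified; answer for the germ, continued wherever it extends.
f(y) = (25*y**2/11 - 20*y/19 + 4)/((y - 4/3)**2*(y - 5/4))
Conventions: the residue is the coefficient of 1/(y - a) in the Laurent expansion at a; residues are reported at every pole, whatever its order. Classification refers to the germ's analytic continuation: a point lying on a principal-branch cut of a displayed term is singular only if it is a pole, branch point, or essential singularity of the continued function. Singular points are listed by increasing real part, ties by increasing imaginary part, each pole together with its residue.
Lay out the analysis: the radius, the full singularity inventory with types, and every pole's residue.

Radius of convergence at 0: 5/4.
At 5/4: a pole of order 1; residue 187659/209.
At 4/3: a pole of order 2; residue -187184/209.

Denominator factor (y - 5/4): pole of order 1 at 5/4, modulus 5/4.
Denominator factor (y - 4/3)^2: pole of order 2 at 4/3, modulus 4/3.
The radius of convergence is the smallest modulus among the singular points: 5/4.
At the order-1 pole 5/4 set g(y) = (y - (5/4))*f(y) = (25*y**2/11 - 20*y/19 + 4)/(y - 4/3)**2.
Simple pole: residue = g(a) at a = 5/4, which is 187659/209.
At the order-2 pole 4/3 set g(y) = (y - (4/3))^2*f(y) = (25*y**2/11 - 20*y/19 + 4)/(y - 5/4).
Order-2 pole: residue = g'(a); g'(4/3) = -187184/209, so the residue is -187184/209.
List the singular points by increasing real part (a conjugate pair: the negative imaginary part first).
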